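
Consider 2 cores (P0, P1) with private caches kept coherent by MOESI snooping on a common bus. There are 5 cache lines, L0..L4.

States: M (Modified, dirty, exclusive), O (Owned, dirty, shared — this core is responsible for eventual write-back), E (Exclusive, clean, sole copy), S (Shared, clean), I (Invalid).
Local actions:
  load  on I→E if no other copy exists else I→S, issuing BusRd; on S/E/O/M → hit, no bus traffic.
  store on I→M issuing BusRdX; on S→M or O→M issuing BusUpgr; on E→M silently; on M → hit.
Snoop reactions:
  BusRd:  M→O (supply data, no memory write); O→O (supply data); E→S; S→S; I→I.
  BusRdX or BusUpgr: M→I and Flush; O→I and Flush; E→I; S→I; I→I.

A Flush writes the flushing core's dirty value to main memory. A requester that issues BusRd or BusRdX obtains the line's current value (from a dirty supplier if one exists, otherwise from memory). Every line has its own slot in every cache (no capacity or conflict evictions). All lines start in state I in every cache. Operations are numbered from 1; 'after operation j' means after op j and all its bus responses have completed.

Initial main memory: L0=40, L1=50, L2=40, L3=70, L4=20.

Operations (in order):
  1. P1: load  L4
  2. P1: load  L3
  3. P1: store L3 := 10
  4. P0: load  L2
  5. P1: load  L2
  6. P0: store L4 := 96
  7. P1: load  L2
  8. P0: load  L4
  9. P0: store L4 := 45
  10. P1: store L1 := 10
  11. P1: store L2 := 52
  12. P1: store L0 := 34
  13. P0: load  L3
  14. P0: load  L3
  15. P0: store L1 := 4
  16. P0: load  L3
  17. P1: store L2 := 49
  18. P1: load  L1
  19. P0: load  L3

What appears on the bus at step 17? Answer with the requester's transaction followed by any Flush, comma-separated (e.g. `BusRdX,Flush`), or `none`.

  op1 P1: load  L4 → I/E on L4; bus BusRd; mem=20
  op2 P1: load  L3 → I/E on L3; bus BusRd; mem=70
  op3 P1: store L3 := 10 → I/M on L3; bus (none); mem=70
  op4 P0: load  L2 → E/I on L2; bus BusRd; mem=40
  op5 P1: load  L2 → S/S on L2; bus BusRd; mem=40
  op6 P0: store L4 := 96 → M/I on L4; bus BusRdX; mem=20
  op7 P1: load  L2 → S/S on L2; bus (none); mem=40
  op8 P0: load  L4 → M/I on L4; bus (none); mem=20
  op9 P0: store L4 := 45 → M/I on L4; bus (none); mem=20
  op10 P1: store L1 := 10 → I/M on L1; bus BusRdX; mem=50
  op11 P1: store L2 := 52 → I/M on L2; bus BusUpgr; mem=40
  op12 P1: store L0 := 34 → I/M on L0; bus BusRdX; mem=40
  op13 P0: load  L3 → S/O on L3; bus BusRd; mem=70
  op14 P0: load  L3 → S/O on L3; bus (none); mem=70
  op15 P0: store L1 := 4 → M/I on L1; bus BusRdX Flush; mem=10
  op16 P0: load  L3 → S/O on L3; bus (none); mem=70
  op17 P1: store L2 := 49 → I/M on L2; bus (none); mem=40
  op18 P1: load  L1 → O/S on L1; bus BusRd; mem=10
  op19 P0: load  L3 → S/O on L3; bus (none); mem=70

bus = none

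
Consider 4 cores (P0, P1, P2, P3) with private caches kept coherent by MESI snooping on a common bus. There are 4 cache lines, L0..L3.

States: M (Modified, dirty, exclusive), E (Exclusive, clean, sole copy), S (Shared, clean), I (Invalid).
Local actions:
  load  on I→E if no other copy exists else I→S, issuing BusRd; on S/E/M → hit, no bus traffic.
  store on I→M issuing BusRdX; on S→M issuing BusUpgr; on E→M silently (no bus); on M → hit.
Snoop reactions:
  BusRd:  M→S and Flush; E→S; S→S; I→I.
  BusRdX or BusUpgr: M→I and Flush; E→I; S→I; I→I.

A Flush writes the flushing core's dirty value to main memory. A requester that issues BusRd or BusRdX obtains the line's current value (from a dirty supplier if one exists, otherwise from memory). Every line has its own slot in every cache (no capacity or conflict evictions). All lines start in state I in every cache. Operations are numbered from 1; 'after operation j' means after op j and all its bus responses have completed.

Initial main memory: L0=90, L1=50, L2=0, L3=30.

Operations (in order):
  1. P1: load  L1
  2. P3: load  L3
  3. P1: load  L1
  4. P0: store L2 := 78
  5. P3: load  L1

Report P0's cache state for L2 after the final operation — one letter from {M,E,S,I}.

state = M

step 1: P1: load  L1  ⟶  IEII  (L1)  txn=BusRd  M[L1]=50
step 2: P3: load  L3  ⟶  IIIE  (L3)  txn=BusRd  M[L3]=30
step 3: P1: load  L1  ⟶  IEII  (L1)  txn=∅  M[L1]=50
step 4: P0: store L2 := 78  ⟶  MIII  (L2)  txn=BusRdX  M[L2]=0
step 5: P3: load  L1  ⟶  ISIS  (L1)  txn=BusRd  M[L1]=50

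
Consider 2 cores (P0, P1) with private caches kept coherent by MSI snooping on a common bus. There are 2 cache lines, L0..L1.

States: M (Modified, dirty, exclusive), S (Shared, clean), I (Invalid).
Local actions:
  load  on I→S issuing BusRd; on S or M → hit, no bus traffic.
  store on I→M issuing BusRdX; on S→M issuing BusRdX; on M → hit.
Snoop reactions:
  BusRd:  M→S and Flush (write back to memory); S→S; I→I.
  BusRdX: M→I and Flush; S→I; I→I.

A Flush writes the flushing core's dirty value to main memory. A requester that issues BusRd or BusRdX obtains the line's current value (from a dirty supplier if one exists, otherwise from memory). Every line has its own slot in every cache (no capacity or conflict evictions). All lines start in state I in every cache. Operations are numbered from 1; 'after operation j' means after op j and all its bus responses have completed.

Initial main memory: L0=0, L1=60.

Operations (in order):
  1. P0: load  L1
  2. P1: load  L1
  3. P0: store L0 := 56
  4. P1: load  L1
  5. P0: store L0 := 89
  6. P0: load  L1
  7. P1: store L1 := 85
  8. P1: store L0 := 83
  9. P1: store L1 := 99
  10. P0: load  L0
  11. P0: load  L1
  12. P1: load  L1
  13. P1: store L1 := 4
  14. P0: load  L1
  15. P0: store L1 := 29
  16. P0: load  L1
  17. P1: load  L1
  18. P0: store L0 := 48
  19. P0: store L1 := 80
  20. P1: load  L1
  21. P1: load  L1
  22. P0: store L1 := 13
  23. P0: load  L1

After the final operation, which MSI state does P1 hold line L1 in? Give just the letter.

  op1 P0: load  L1 → S/I on L1; bus BusRd; mem=60
  op2 P1: load  L1 → S/S on L1; bus BusRd; mem=60
  op3 P0: store L0 := 56 → M/I on L0; bus BusRdX; mem=0
  op4 P1: load  L1 → S/S on L1; bus (none); mem=60
  op5 P0: store L0 := 89 → M/I on L0; bus (none); mem=0
  op6 P0: load  L1 → S/S on L1; bus (none); mem=60
  op7 P1: store L1 := 85 → I/M on L1; bus BusRdX; mem=60
  op8 P1: store L0 := 83 → I/M on L0; bus BusRdX Flush; mem=89
  op9 P1: store L1 := 99 → I/M on L1; bus (none); mem=60
  op10 P0: load  L0 → S/S on L0; bus BusRd Flush; mem=83
  op11 P0: load  L1 → S/S on L1; bus BusRd Flush; mem=99
  op12 P1: load  L1 → S/S on L1; bus (none); mem=99
  op13 P1: store L1 := 4 → I/M on L1; bus BusRdX; mem=99
  op14 P0: load  L1 → S/S on L1; bus BusRd Flush; mem=4
  op15 P0: store L1 := 29 → M/I on L1; bus BusRdX; mem=4
  op16 P0: load  L1 → M/I on L1; bus (none); mem=4
  op17 P1: load  L1 → S/S on L1; bus BusRd Flush; mem=29
  op18 P0: store L0 := 48 → M/I on L0; bus BusRdX; mem=83
  op19 P0: store L1 := 80 → M/I on L1; bus BusRdX; mem=29
  op20 P1: load  L1 → S/S on L1; bus BusRd Flush; mem=80
  op21 P1: load  L1 → S/S on L1; bus (none); mem=80
  op22 P0: store L1 := 13 → M/I on L1; bus BusRdX; mem=80
  op23 P0: load  L1 → M/I on L1; bus (none); mem=80

state = I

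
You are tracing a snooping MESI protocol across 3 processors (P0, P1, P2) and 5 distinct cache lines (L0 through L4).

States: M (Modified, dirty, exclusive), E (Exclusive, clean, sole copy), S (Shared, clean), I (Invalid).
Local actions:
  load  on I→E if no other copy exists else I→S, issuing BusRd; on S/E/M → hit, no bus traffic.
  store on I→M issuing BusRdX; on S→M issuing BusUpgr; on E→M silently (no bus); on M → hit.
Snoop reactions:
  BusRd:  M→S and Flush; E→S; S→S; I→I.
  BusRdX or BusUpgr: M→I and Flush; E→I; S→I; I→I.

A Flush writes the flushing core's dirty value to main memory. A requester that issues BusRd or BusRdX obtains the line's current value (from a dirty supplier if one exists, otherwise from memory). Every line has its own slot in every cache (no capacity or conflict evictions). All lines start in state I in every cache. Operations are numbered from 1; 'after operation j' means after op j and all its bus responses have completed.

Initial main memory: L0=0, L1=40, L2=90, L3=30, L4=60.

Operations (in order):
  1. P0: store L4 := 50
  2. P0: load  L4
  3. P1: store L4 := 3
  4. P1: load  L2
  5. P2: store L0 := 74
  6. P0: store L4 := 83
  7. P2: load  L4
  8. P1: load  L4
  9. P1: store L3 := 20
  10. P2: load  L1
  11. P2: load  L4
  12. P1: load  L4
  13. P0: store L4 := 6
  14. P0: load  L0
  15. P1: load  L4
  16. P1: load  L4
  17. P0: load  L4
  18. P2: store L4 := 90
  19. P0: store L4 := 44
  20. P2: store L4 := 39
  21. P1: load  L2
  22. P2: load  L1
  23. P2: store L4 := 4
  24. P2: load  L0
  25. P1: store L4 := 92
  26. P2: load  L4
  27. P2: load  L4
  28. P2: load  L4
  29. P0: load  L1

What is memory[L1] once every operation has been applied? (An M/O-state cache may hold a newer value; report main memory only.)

memory[L1] = 40

step 1: P0: store L4 := 50  ⟶  MII  (L4)  txn=BusRdX  M[L4]=60
step 2: P0: load  L4  ⟶  MII  (L4)  txn=∅  M[L4]=60
step 3: P1: store L4 := 3  ⟶  IMI  (L4)  txn=BusRdX+Flush  M[L4]=50
step 4: P1: load  L2  ⟶  IEI  (L2)  txn=BusRd  M[L2]=90
step 5: P2: store L0 := 74  ⟶  IIM  (L0)  txn=BusRdX  M[L0]=0
step 6: P0: store L4 := 83  ⟶  MII  (L4)  txn=BusRdX+Flush  M[L4]=3
step 7: P2: load  L4  ⟶  SIS  (L4)  txn=BusRd+Flush  M[L4]=83
step 8: P1: load  L4  ⟶  SSS  (L4)  txn=BusRd  M[L4]=83
step 9: P1: store L3 := 20  ⟶  IMI  (L3)  txn=BusRdX  M[L3]=30
step 10: P2: load  L1  ⟶  IIE  (L1)  txn=BusRd  M[L1]=40
step 11: P2: load  L4  ⟶  SSS  (L4)  txn=∅  M[L4]=83
step 12: P1: load  L4  ⟶  SSS  (L4)  txn=∅  M[L4]=83
step 13: P0: store L4 := 6  ⟶  MII  (L4)  txn=BusUpgr  M[L4]=83
step 14: P0: load  L0  ⟶  SIS  (L0)  txn=BusRd+Flush  M[L0]=74
step 15: P1: load  L4  ⟶  SSI  (L4)  txn=BusRd+Flush  M[L4]=6
step 16: P1: load  L4  ⟶  SSI  (L4)  txn=∅  M[L4]=6
step 17: P0: load  L4  ⟶  SSI  (L4)  txn=∅  M[L4]=6
step 18: P2: store L4 := 90  ⟶  IIM  (L4)  txn=BusRdX  M[L4]=6
step 19: P0: store L4 := 44  ⟶  MII  (L4)  txn=BusRdX+Flush  M[L4]=90
step 20: P2: store L4 := 39  ⟶  IIM  (L4)  txn=BusRdX+Flush  M[L4]=44
step 21: P1: load  L2  ⟶  IEI  (L2)  txn=∅  M[L2]=90
step 22: P2: load  L1  ⟶  IIE  (L1)  txn=∅  M[L1]=40
step 23: P2: store L4 := 4  ⟶  IIM  (L4)  txn=∅  M[L4]=44
step 24: P2: load  L0  ⟶  SIS  (L0)  txn=∅  M[L0]=74
step 25: P1: store L4 := 92  ⟶  IMI  (L4)  txn=BusRdX+Flush  M[L4]=4
step 26: P2: load  L4  ⟶  ISS  (L4)  txn=BusRd+Flush  M[L4]=92
step 27: P2: load  L4  ⟶  ISS  (L4)  txn=∅  M[L4]=92
step 28: P2: load  L4  ⟶  ISS  (L4)  txn=∅  M[L4]=92
step 29: P0: load  L1  ⟶  SIS  (L1)  txn=BusRd  M[L1]=40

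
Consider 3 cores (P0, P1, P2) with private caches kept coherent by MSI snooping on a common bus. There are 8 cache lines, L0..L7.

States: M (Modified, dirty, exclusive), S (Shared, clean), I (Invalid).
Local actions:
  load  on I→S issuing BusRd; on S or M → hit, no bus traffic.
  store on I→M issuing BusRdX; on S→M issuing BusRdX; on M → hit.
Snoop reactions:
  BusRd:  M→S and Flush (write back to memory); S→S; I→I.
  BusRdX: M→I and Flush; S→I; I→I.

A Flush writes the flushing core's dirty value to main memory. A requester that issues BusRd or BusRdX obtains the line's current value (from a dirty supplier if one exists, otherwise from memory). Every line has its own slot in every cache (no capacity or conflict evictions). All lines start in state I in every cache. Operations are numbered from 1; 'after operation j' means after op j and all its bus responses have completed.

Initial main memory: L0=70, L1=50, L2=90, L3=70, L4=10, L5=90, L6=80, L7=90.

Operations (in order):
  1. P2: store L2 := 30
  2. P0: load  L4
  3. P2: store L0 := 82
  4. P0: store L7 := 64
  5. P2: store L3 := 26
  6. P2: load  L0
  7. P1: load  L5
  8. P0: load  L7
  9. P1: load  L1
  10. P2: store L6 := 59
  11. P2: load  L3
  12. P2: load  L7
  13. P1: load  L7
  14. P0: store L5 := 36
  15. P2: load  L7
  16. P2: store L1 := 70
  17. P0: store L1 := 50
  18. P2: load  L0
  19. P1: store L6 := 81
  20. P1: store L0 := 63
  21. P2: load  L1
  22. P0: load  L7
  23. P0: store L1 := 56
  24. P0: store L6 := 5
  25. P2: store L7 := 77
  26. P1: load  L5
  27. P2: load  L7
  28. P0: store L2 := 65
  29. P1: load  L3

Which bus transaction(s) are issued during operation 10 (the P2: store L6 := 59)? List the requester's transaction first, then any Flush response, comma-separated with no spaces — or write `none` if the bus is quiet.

bus = BusRdX

  op1 P2: store L2 := 30 → I/I/M on L2; bus BusRdX; mem=90
  op2 P0: load  L4 → S/I/I on L4; bus BusRd; mem=10
  op3 P2: store L0 := 82 → I/I/M on L0; bus BusRdX; mem=70
  op4 P0: store L7 := 64 → M/I/I on L7; bus BusRdX; mem=90
  op5 P2: store L3 := 26 → I/I/M on L3; bus BusRdX; mem=70
  op6 P2: load  L0 → I/I/M on L0; bus (none); mem=70
  op7 P1: load  L5 → I/S/I on L5; bus BusRd; mem=90
  op8 P0: load  L7 → M/I/I on L7; bus (none); mem=90
  op9 P1: load  L1 → I/S/I on L1; bus BusRd; mem=50
  op10 P2: store L6 := 59 → I/I/M on L6; bus BusRdX; mem=80
  op11 P2: load  L3 → I/I/M on L3; bus (none); mem=70
  op12 P2: load  L7 → S/I/S on L7; bus BusRd Flush; mem=64
  op13 P1: load  L7 → S/S/S on L7; bus BusRd; mem=64
  op14 P0: store L5 := 36 → M/I/I on L5; bus BusRdX; mem=90
  op15 P2: load  L7 → S/S/S on L7; bus (none); mem=64
  op16 P2: store L1 := 70 → I/I/M on L1; bus BusRdX; mem=50
  op17 P0: store L1 := 50 → M/I/I on L1; bus BusRdX Flush; mem=70
  op18 P2: load  L0 → I/I/M on L0; bus (none); mem=70
  op19 P1: store L6 := 81 → I/M/I on L6; bus BusRdX Flush; mem=59
  op20 P1: store L0 := 63 → I/M/I on L0; bus BusRdX Flush; mem=82
  op21 P2: load  L1 → S/I/S on L1; bus BusRd Flush; mem=50
  op22 P0: load  L7 → S/S/S on L7; bus (none); mem=64
  op23 P0: store L1 := 56 → M/I/I on L1; bus BusRdX; mem=50
  op24 P0: store L6 := 5 → M/I/I on L6; bus BusRdX Flush; mem=81
  op25 P2: store L7 := 77 → I/I/M on L7; bus BusRdX; mem=64
  op26 P1: load  L5 → S/S/I on L5; bus BusRd Flush; mem=36
  op27 P2: load  L7 → I/I/M on L7; bus (none); mem=64
  op28 P0: store L2 := 65 → M/I/I on L2; bus BusRdX Flush; mem=30
  op29 P1: load  L3 → I/S/S on L3; bus BusRd Flush; mem=26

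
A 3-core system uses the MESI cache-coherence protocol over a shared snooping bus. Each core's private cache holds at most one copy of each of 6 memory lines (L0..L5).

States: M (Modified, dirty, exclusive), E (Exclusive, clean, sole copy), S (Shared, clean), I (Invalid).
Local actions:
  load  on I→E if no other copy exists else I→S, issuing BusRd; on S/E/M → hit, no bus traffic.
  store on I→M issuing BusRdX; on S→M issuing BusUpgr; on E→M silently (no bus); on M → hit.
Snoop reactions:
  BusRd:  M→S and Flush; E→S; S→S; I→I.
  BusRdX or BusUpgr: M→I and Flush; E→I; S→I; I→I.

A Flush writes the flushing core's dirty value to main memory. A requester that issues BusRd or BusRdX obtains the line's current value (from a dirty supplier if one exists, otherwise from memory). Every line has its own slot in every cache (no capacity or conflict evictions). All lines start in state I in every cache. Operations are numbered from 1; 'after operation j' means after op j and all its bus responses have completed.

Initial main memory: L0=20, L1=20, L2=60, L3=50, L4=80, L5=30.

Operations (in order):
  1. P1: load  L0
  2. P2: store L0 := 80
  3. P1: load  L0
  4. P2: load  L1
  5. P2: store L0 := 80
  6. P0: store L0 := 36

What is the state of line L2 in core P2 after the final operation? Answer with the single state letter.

state = I

1. P1: load  L0  bus=[BusRd]  L0: P0=I P1=E P2=I  mem[L0]=20
2. P2: store L0 := 80  bus=[BusRdX]  L0: P0=I P1=I P2=M  mem[L0]=20
3. P1: load  L0  bus=[BusRd,Flush]  L0: P0=I P1=S P2=S  mem[L0]=80
4. P2: load  L1  bus=[BusRd]  L1: P0=I P1=I P2=E  mem[L1]=20
5. P2: store L0 := 80  bus=[BusUpgr]  L0: P0=I P1=I P2=M  mem[L0]=80
6. P0: store L0 := 36  bus=[BusRdX,Flush]  L0: P0=M P1=I P2=I  mem[L0]=80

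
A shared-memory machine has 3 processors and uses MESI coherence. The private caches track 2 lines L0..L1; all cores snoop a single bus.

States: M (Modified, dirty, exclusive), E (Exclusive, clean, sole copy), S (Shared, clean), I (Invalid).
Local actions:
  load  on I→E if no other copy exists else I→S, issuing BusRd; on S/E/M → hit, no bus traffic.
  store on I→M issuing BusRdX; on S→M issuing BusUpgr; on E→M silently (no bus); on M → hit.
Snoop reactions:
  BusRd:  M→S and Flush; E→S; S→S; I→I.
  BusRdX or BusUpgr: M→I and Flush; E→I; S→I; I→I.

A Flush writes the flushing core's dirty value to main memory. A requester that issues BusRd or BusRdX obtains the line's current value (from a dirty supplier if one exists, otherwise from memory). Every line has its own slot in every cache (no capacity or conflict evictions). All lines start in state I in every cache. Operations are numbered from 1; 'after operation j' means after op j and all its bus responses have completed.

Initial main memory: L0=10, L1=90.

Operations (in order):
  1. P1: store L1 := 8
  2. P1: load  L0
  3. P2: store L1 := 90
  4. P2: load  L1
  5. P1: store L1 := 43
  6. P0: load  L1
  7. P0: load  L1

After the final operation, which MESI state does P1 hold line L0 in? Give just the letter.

state = E

[1] P1: store L1 := 8 | P0:I, P1:M(8), P2:I | bus: BusRdX
[2] P1: load  L0 | P0:I, P1:E(10), P2:I | bus: BusRd
[3] P2: store L1 := 90 | P0:I, P1:I, P2:M(90) | bus: BusRdX,Flush
[4] P2: load  L1 | P0:I, P1:I, P2:M(90) | bus: none
[5] P1: store L1 := 43 | P0:I, P1:M(43), P2:I | bus: BusRdX,Flush
[6] P0: load  L1 | P0:S(43), P1:S(43), P2:I | bus: BusRd,Flush
[7] P0: load  L1 | P0:S(43), P1:S(43), P2:I | bus: none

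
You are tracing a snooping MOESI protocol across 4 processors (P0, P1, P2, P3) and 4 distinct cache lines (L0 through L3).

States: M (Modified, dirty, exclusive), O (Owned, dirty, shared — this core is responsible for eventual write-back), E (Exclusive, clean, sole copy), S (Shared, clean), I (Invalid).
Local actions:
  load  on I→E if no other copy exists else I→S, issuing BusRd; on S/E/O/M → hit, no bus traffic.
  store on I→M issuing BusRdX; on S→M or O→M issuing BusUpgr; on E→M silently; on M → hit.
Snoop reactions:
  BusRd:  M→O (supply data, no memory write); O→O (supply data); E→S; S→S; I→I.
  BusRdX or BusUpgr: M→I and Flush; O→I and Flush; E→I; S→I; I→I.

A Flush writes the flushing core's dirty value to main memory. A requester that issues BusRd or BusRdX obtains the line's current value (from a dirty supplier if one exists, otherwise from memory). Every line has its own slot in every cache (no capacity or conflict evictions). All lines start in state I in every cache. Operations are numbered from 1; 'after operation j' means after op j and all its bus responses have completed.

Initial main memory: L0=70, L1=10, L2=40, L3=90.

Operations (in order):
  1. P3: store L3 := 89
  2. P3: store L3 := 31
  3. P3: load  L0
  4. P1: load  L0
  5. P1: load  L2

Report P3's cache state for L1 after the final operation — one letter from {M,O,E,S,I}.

[1] P3: store L3 := 89 | P0:I, P1:I, P2:I, P3:M(89) | bus: BusRdX
[2] P3: store L3 := 31 | P0:I, P1:I, P2:I, P3:M(31) | bus: none
[3] P3: load  L0 | P0:I, P1:I, P2:I, P3:E(70) | bus: BusRd
[4] P1: load  L0 | P0:I, P1:S(70), P2:I, P3:S(70) | bus: BusRd
[5] P1: load  L2 | P0:I, P1:E(40), P2:I, P3:I | bus: BusRd

state = I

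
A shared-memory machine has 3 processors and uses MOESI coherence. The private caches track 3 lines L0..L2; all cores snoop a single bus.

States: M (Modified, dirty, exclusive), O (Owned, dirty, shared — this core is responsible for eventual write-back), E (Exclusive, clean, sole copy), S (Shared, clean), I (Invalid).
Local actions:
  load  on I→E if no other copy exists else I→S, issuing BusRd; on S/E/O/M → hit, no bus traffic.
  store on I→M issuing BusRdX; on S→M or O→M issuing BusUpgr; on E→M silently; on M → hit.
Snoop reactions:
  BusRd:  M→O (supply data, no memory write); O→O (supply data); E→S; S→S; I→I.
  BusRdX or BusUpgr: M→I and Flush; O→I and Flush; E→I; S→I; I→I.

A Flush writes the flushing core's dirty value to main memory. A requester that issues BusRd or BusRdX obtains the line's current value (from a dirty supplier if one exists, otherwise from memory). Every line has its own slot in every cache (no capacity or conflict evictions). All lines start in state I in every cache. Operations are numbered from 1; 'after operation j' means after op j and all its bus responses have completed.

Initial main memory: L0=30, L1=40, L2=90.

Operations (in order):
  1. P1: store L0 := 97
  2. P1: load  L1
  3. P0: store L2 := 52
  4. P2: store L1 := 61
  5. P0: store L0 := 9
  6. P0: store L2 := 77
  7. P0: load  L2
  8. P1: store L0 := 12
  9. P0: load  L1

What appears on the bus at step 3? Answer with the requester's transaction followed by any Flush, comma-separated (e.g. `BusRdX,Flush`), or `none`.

bus = BusRdX

1. P1: store L0 := 97  bus=[BusRdX]  L0: P0=I P1=M P2=I  mem[L0]=30
2. P1: load  L1  bus=[BusRd]  L1: P0=I P1=E P2=I  mem[L1]=40
3. P0: store L2 := 52  bus=[BusRdX]  L2: P0=M P1=I P2=I  mem[L2]=90
4. P2: store L1 := 61  bus=[BusRdX]  L1: P0=I P1=I P2=M  mem[L1]=40
5. P0: store L0 := 9  bus=[BusRdX,Flush]  L0: P0=M P1=I P2=I  mem[L0]=97
6. P0: store L2 := 77  bus=[-]  L2: P0=M P1=I P2=I  mem[L2]=90
7. P0: load  L2  bus=[-]  L2: P0=M P1=I P2=I  mem[L2]=90
8. P1: store L0 := 12  bus=[BusRdX,Flush]  L0: P0=I P1=M P2=I  mem[L0]=9
9. P0: load  L1  bus=[BusRd]  L1: P0=S P1=I P2=O  mem[L1]=40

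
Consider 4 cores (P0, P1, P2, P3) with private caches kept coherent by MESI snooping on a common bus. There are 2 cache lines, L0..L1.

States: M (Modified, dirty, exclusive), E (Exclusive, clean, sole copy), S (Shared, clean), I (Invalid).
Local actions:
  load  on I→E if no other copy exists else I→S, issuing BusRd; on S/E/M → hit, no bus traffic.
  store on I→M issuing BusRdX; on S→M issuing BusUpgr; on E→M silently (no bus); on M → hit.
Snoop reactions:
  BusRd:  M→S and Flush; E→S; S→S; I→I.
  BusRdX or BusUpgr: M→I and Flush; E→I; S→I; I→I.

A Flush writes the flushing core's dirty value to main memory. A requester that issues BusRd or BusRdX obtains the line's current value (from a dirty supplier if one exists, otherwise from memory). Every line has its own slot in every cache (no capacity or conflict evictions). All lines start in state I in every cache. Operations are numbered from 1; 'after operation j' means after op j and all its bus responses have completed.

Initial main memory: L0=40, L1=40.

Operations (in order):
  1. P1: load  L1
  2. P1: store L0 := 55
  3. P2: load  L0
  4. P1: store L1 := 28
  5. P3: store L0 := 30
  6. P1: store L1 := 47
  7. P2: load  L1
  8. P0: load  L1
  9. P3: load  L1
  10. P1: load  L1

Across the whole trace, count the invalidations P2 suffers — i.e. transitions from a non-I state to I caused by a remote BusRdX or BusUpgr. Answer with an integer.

invalidations = 1

[1] P1: load  L1 | P0:I, P1:E(40), P2:I, P3:I | bus: BusRd
[2] P1: store L0 := 55 | P0:I, P1:M(55), P2:I, P3:I | bus: BusRdX
[3] P2: load  L0 | P0:I, P1:S(55), P2:S(55), P3:I | bus: BusRd,Flush
[4] P1: store L1 := 28 | P0:I, P1:M(28), P2:I, P3:I | bus: none
[5] P3: store L0 := 30 | P0:I, P1:I, P2:I, P3:M(30) | bus: BusRdX
[6] P1: store L1 := 47 | P0:I, P1:M(47), P2:I, P3:I | bus: none
[7] P2: load  L1 | P0:I, P1:S(47), P2:S(47), P3:I | bus: BusRd,Flush
[8] P0: load  L1 | P0:S(47), P1:S(47), P2:S(47), P3:I | bus: BusRd
[9] P3: load  L1 | P0:S(47), P1:S(47), P2:S(47), P3:S(47) | bus: BusRd
[10] P1: load  L1 | P0:S(47), P1:S(47), P2:S(47), P3:S(47) | bus: none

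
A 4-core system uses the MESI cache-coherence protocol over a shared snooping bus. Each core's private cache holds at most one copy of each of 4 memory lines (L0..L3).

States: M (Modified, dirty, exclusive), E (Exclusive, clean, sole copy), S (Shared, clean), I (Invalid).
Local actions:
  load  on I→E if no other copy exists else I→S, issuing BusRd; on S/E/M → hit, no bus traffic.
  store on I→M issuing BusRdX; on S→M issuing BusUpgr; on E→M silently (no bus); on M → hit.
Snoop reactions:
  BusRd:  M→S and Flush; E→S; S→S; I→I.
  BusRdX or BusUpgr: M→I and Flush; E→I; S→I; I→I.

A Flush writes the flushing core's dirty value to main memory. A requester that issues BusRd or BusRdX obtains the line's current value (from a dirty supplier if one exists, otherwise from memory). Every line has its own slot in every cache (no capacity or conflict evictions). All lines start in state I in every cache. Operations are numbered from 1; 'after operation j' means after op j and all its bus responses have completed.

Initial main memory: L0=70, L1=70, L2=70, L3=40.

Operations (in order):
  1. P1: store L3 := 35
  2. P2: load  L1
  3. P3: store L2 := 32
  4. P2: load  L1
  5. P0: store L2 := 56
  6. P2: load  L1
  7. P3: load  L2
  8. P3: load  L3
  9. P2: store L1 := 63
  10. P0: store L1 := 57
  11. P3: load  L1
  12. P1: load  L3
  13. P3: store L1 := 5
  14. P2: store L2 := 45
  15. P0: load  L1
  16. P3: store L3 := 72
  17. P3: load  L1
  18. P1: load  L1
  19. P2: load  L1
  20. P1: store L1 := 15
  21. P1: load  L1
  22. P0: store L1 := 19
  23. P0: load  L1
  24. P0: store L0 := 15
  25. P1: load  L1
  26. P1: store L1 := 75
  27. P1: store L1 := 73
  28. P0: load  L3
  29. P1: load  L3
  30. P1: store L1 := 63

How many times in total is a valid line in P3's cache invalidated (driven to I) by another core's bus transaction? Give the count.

[1] P1: store L3 := 35 | P0:I, P1:M(35), P2:I, P3:I | bus: BusRdX
[2] P2: load  L1 | P0:I, P1:I, P2:E(70), P3:I | bus: BusRd
[3] P3: store L2 := 32 | P0:I, P1:I, P2:I, P3:M(32) | bus: BusRdX
[4] P2: load  L1 | P0:I, P1:I, P2:E(70), P3:I | bus: none
[5] P0: store L2 := 56 | P0:M(56), P1:I, P2:I, P3:I | bus: BusRdX,Flush
[6] P2: load  L1 | P0:I, P1:I, P2:E(70), P3:I | bus: none
[7] P3: load  L2 | P0:S(56), P1:I, P2:I, P3:S(56) | bus: BusRd,Flush
[8] P3: load  L3 | P0:I, P1:S(35), P2:I, P3:S(35) | bus: BusRd,Flush
[9] P2: store L1 := 63 | P0:I, P1:I, P2:M(63), P3:I | bus: none
[10] P0: store L1 := 57 | P0:M(57), P1:I, P2:I, P3:I | bus: BusRdX,Flush
[11] P3: load  L1 | P0:S(57), P1:I, P2:I, P3:S(57) | bus: BusRd,Flush
[12] P1: load  L3 | P0:I, P1:S(35), P2:I, P3:S(35) | bus: none
[13] P3: store L1 := 5 | P0:I, P1:I, P2:I, P3:M(5) | bus: BusUpgr
[14] P2: store L2 := 45 | P0:I, P1:I, P2:M(45), P3:I | bus: BusRdX
[15] P0: load  L1 | P0:S(5), P1:I, P2:I, P3:S(5) | bus: BusRd,Flush
[16] P3: store L3 := 72 | P0:I, P1:I, P2:I, P3:M(72) | bus: BusUpgr
[17] P3: load  L1 | P0:S(5), P1:I, P2:I, P3:S(5) | bus: none
[18] P1: load  L1 | P0:S(5), P1:S(5), P2:I, P3:S(5) | bus: BusRd
[19] P2: load  L1 | P0:S(5), P1:S(5), P2:S(5), P3:S(5) | bus: BusRd
[20] P1: store L1 := 15 | P0:I, P1:M(15), P2:I, P3:I | bus: BusUpgr
[21] P1: load  L1 | P0:I, P1:M(15), P2:I, P3:I | bus: none
[22] P0: store L1 := 19 | P0:M(19), P1:I, P2:I, P3:I | bus: BusRdX,Flush
[23] P0: load  L1 | P0:M(19), P1:I, P2:I, P3:I | bus: none
[24] P0: store L0 := 15 | P0:M(15), P1:I, P2:I, P3:I | bus: BusRdX
[25] P1: load  L1 | P0:S(19), P1:S(19), P2:I, P3:I | bus: BusRd,Flush
[26] P1: store L1 := 75 | P0:I, P1:M(75), P2:I, P3:I | bus: BusUpgr
[27] P1: store L1 := 73 | P0:I, P1:M(73), P2:I, P3:I | bus: none
[28] P0: load  L3 | P0:S(72), P1:I, P2:I, P3:S(72) | bus: BusRd,Flush
[29] P1: load  L3 | P0:S(72), P1:S(72), P2:I, P3:S(72) | bus: BusRd
[30] P1: store L1 := 63 | P0:I, P1:M(63), P2:I, P3:I | bus: none

invalidations = 3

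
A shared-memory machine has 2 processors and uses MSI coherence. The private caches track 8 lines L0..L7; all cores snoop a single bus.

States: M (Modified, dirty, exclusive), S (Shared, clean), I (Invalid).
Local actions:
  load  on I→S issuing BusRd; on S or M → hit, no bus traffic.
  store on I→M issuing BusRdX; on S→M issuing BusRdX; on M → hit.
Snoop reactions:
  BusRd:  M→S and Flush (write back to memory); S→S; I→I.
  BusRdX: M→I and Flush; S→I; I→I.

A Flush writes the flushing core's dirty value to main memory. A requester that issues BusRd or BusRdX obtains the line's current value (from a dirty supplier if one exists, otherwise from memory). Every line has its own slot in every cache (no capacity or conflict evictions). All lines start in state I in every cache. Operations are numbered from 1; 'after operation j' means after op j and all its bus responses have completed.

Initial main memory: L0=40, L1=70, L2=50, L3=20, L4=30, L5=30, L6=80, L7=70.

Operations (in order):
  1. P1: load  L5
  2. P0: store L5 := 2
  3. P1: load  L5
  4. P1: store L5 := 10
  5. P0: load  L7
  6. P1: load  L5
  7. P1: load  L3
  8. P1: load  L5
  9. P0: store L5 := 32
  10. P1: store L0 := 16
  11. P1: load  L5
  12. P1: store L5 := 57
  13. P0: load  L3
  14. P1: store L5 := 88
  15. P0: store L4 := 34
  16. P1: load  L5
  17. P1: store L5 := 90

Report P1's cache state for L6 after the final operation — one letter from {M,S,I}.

step 1: P1: load  L5  ⟶  IS  (L5)  txn=BusRd  M[L5]=30
step 2: P0: store L5 := 2  ⟶  MI  (L5)  txn=BusRdX  M[L5]=30
step 3: P1: load  L5  ⟶  SS  (L5)  txn=BusRd+Flush  M[L5]=2
step 4: P1: store L5 := 10  ⟶  IM  (L5)  txn=BusRdX  M[L5]=2
step 5: P0: load  L7  ⟶  SI  (L7)  txn=BusRd  M[L7]=70
step 6: P1: load  L5  ⟶  IM  (L5)  txn=∅  M[L5]=2
step 7: P1: load  L3  ⟶  IS  (L3)  txn=BusRd  M[L3]=20
step 8: P1: load  L5  ⟶  IM  (L5)  txn=∅  M[L5]=2
step 9: P0: store L5 := 32  ⟶  MI  (L5)  txn=BusRdX+Flush  M[L5]=10
step 10: P1: store L0 := 16  ⟶  IM  (L0)  txn=BusRdX  M[L0]=40
step 11: P1: load  L5  ⟶  SS  (L5)  txn=BusRd+Flush  M[L5]=32
step 12: P1: store L5 := 57  ⟶  IM  (L5)  txn=BusRdX  M[L5]=32
step 13: P0: load  L3  ⟶  SS  (L3)  txn=BusRd  M[L3]=20
step 14: P1: store L5 := 88  ⟶  IM  (L5)  txn=∅  M[L5]=32
step 15: P0: store L4 := 34  ⟶  MI  (L4)  txn=BusRdX  M[L4]=30
step 16: P1: load  L5  ⟶  IM  (L5)  txn=∅  M[L5]=32
step 17: P1: store L5 := 90  ⟶  IM  (L5)  txn=∅  M[L5]=32

state = I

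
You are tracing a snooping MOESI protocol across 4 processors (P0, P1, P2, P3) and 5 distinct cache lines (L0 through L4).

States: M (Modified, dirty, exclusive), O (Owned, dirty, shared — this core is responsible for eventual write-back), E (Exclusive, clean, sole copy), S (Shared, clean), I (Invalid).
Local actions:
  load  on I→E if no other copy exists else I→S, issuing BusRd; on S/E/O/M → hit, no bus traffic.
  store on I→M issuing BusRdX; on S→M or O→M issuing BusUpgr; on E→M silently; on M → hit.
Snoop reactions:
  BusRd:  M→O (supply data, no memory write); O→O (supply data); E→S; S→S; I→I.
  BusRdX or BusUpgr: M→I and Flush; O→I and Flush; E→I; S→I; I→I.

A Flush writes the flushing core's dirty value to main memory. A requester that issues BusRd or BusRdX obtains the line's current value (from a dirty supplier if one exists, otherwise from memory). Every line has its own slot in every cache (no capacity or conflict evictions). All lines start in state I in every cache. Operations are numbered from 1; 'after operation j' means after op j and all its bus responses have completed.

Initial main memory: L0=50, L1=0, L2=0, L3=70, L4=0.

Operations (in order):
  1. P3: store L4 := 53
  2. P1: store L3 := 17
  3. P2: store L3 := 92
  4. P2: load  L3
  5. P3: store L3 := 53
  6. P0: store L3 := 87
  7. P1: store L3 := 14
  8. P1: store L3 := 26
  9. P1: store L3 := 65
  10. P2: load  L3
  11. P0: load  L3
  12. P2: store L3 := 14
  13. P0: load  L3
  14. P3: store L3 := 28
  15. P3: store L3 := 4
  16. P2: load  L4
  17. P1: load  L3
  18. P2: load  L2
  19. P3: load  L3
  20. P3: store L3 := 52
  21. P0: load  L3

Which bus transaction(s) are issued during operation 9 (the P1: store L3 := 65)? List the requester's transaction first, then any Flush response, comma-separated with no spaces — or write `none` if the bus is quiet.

bus = none

step 1: P3: store L4 := 53  ⟶  IIIM  (L4)  txn=BusRdX  M[L4]=0
step 2: P1: store L3 := 17  ⟶  IMII  (L3)  txn=BusRdX  M[L3]=70
step 3: P2: store L3 := 92  ⟶  IIMI  (L3)  txn=BusRdX+Flush  M[L3]=17
step 4: P2: load  L3  ⟶  IIMI  (L3)  txn=∅  M[L3]=17
step 5: P3: store L3 := 53  ⟶  IIIM  (L3)  txn=BusRdX+Flush  M[L3]=92
step 6: P0: store L3 := 87  ⟶  MIII  (L3)  txn=BusRdX+Flush  M[L3]=53
step 7: P1: store L3 := 14  ⟶  IMII  (L3)  txn=BusRdX+Flush  M[L3]=87
step 8: P1: store L3 := 26  ⟶  IMII  (L3)  txn=∅  M[L3]=87
step 9: P1: store L3 := 65  ⟶  IMII  (L3)  txn=∅  M[L3]=87
step 10: P2: load  L3  ⟶  IOSI  (L3)  txn=BusRd  M[L3]=87
step 11: P0: load  L3  ⟶  SOSI  (L3)  txn=BusRd  M[L3]=87
step 12: P2: store L3 := 14  ⟶  IIMI  (L3)  txn=BusUpgr+Flush  M[L3]=65
step 13: P0: load  L3  ⟶  SIOI  (L3)  txn=BusRd  M[L3]=65
step 14: P3: store L3 := 28  ⟶  IIIM  (L3)  txn=BusRdX+Flush  M[L3]=14
step 15: P3: store L3 := 4  ⟶  IIIM  (L3)  txn=∅  M[L3]=14
step 16: P2: load  L4  ⟶  IISO  (L4)  txn=BusRd  M[L4]=0
step 17: P1: load  L3  ⟶  ISIO  (L3)  txn=BusRd  M[L3]=14
step 18: P2: load  L2  ⟶  IIEI  (L2)  txn=BusRd  M[L2]=0
step 19: P3: load  L3  ⟶  ISIO  (L3)  txn=∅  M[L3]=14
step 20: P3: store L3 := 52  ⟶  IIIM  (L3)  txn=BusUpgr  M[L3]=14
step 21: P0: load  L3  ⟶  SIIO  (L3)  txn=BusRd  M[L3]=14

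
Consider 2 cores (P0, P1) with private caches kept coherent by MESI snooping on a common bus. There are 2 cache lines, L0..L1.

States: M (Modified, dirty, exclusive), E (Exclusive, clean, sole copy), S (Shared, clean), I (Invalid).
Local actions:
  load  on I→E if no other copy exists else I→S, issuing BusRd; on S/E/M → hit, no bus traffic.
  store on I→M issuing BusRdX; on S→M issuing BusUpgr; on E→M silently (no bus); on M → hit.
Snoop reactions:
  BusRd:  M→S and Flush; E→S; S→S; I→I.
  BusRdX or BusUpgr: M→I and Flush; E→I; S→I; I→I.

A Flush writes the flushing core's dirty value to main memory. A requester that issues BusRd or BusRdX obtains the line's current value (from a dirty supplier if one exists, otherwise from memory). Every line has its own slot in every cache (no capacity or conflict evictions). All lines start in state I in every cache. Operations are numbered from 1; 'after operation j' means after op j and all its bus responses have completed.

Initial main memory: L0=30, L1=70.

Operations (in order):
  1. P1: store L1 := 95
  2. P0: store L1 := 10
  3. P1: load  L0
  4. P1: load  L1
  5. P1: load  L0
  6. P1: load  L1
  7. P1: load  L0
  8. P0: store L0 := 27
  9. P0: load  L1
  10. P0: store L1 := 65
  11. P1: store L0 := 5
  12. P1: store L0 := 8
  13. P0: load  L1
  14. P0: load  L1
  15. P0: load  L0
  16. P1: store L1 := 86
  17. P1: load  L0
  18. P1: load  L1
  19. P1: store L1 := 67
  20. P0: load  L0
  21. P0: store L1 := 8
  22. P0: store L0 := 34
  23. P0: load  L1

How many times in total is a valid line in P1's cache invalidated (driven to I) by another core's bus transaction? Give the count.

invalidations = 5

1. P1: store L1 := 95  bus=[BusRdX]  L1: P0=I P1=M  mem[L1]=70
2. P0: store L1 := 10  bus=[BusRdX,Flush]  L1: P0=M P1=I  mem[L1]=95
3. P1: load  L0  bus=[BusRd]  L0: P0=I P1=E  mem[L0]=30
4. P1: load  L1  bus=[BusRd,Flush]  L1: P0=S P1=S  mem[L1]=10
5. P1: load  L0  bus=[-]  L0: P0=I P1=E  mem[L0]=30
6. P1: load  L1  bus=[-]  L1: P0=S P1=S  mem[L1]=10
7. P1: load  L0  bus=[-]  L0: P0=I P1=E  mem[L0]=30
8. P0: store L0 := 27  bus=[BusRdX]  L0: P0=M P1=I  mem[L0]=30
9. P0: load  L1  bus=[-]  L1: P0=S P1=S  mem[L1]=10
10. P0: store L1 := 65  bus=[BusUpgr]  L1: P0=M P1=I  mem[L1]=10
11. P1: store L0 := 5  bus=[BusRdX,Flush]  L0: P0=I P1=M  mem[L0]=27
12. P1: store L0 := 8  bus=[-]  L0: P0=I P1=M  mem[L0]=27
13. P0: load  L1  bus=[-]  L1: P0=M P1=I  mem[L1]=10
14. P0: load  L1  bus=[-]  L1: P0=M P1=I  mem[L1]=10
15. P0: load  L0  bus=[BusRd,Flush]  L0: P0=S P1=S  mem[L0]=8
16. P1: store L1 := 86  bus=[BusRdX,Flush]  L1: P0=I P1=M  mem[L1]=65
17. P1: load  L0  bus=[-]  L0: P0=S P1=S  mem[L0]=8
18. P1: load  L1  bus=[-]  L1: P0=I P1=M  mem[L1]=65
19. P1: store L1 := 67  bus=[-]  L1: P0=I P1=M  mem[L1]=65
20. P0: load  L0  bus=[-]  L0: P0=S P1=S  mem[L0]=8
21. P0: store L1 := 8  bus=[BusRdX,Flush]  L1: P0=M P1=I  mem[L1]=67
22. P0: store L0 := 34  bus=[BusUpgr]  L0: P0=M P1=I  mem[L0]=8
23. P0: load  L1  bus=[-]  L1: P0=M P1=I  mem[L1]=67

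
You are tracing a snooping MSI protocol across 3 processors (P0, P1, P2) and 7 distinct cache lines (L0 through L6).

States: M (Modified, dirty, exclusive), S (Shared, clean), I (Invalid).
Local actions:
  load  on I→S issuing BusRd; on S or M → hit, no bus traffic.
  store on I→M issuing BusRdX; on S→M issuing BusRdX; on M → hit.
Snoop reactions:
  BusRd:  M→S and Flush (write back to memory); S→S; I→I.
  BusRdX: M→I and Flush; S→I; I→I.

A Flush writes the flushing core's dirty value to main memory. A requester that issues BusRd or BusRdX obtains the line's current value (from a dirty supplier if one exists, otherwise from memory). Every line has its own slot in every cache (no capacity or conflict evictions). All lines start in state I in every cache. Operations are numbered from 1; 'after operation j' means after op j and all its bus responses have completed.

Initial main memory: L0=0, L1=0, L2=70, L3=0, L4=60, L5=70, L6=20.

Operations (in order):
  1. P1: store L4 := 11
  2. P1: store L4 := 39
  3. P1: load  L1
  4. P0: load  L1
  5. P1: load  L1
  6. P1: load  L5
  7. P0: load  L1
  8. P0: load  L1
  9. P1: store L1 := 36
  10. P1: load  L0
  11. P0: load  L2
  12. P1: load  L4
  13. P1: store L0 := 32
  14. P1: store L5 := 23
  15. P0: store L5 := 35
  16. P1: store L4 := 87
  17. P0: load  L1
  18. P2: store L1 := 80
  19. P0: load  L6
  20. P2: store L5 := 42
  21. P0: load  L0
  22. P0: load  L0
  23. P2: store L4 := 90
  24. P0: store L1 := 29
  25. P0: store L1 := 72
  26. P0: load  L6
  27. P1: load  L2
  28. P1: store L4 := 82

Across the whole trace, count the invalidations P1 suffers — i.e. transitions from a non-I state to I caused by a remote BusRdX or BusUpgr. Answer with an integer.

  op1 P1: store L4 := 11 → I/M/I on L4; bus BusRdX; mem=60
  op2 P1: store L4 := 39 → I/M/I on L4; bus (none); mem=60
  op3 P1: load  L1 → I/S/I on L1; bus BusRd; mem=0
  op4 P0: load  L1 → S/S/I on L1; bus BusRd; mem=0
  op5 P1: load  L1 → S/S/I on L1; bus (none); mem=0
  op6 P1: load  L5 → I/S/I on L5; bus BusRd; mem=70
  op7 P0: load  L1 → S/S/I on L1; bus (none); mem=0
  op8 P0: load  L1 → S/S/I on L1; bus (none); mem=0
  op9 P1: store L1 := 36 → I/M/I on L1; bus BusRdX; mem=0
  op10 P1: load  L0 → I/S/I on L0; bus BusRd; mem=0
  op11 P0: load  L2 → S/I/I on L2; bus BusRd; mem=70
  op12 P1: load  L4 → I/M/I on L4; bus (none); mem=60
  op13 P1: store L0 := 32 → I/M/I on L0; bus BusRdX; mem=0
  op14 P1: store L5 := 23 → I/M/I on L5; bus BusRdX; mem=70
  op15 P0: store L5 := 35 → M/I/I on L5; bus BusRdX Flush; mem=23
  op16 P1: store L4 := 87 → I/M/I on L4; bus (none); mem=60
  op17 P0: load  L1 → S/S/I on L1; bus BusRd Flush; mem=36
  op18 P2: store L1 := 80 → I/I/M on L1; bus BusRdX; mem=36
  op19 P0: load  L6 → S/I/I on L6; bus BusRd; mem=20
  op20 P2: store L5 := 42 → I/I/M on L5; bus BusRdX Flush; mem=35
  op21 P0: load  L0 → S/S/I on L0; bus BusRd Flush; mem=32
  op22 P0: load  L0 → S/S/I on L0; bus (none); mem=32
  op23 P2: store L4 := 90 → I/I/M on L4; bus BusRdX Flush; mem=87
  op24 P0: store L1 := 29 → M/I/I on L1; bus BusRdX Flush; mem=80
  op25 P0: store L1 := 72 → M/I/I on L1; bus (none); mem=80
  op26 P0: load  L6 → S/I/I on L6; bus (none); mem=20
  op27 P1: load  L2 → S/S/I on L2; bus BusRd; mem=70
  op28 P1: store L4 := 82 → I/M/I on L4; bus BusRdX Flush; mem=90

invalidations = 3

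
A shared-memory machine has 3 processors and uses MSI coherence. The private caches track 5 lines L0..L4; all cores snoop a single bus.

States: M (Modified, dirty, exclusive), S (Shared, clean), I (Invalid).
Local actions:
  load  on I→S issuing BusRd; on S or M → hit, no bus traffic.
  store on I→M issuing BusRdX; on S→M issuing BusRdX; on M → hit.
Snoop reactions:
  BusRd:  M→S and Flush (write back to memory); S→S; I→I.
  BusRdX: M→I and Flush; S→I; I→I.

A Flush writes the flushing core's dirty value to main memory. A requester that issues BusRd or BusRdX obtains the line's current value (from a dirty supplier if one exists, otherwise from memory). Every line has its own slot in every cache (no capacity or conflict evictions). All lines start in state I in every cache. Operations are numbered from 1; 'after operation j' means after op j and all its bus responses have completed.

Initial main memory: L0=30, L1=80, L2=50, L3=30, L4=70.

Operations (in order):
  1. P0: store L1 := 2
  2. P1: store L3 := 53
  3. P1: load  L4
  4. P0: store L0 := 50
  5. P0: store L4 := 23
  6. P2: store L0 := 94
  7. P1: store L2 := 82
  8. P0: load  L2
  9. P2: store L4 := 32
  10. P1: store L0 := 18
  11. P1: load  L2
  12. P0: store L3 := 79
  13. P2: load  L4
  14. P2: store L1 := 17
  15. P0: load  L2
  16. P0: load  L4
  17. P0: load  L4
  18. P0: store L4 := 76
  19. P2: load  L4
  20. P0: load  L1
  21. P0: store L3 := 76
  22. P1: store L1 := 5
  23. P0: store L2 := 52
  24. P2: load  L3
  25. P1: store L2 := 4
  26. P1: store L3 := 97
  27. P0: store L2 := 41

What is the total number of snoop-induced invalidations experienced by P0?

invalidations = 6

1. P0: store L1 := 2  bus=[BusRdX]  L1: P0=M P1=I P2=I  mem[L1]=80
2. P1: store L3 := 53  bus=[BusRdX]  L3: P0=I P1=M P2=I  mem[L3]=30
3. P1: load  L4  bus=[BusRd]  L4: P0=I P1=S P2=I  mem[L4]=70
4. P0: store L0 := 50  bus=[BusRdX]  L0: P0=M P1=I P2=I  mem[L0]=30
5. P0: store L4 := 23  bus=[BusRdX]  L4: P0=M P1=I P2=I  mem[L4]=70
6. P2: store L0 := 94  bus=[BusRdX,Flush]  L0: P0=I P1=I P2=M  mem[L0]=50
7. P1: store L2 := 82  bus=[BusRdX]  L2: P0=I P1=M P2=I  mem[L2]=50
8. P0: load  L2  bus=[BusRd,Flush]  L2: P0=S P1=S P2=I  mem[L2]=82
9. P2: store L4 := 32  bus=[BusRdX,Flush]  L4: P0=I P1=I P2=M  mem[L4]=23
10. P1: store L0 := 18  bus=[BusRdX,Flush]  L0: P0=I P1=M P2=I  mem[L0]=94
11. P1: load  L2  bus=[-]  L2: P0=S P1=S P2=I  mem[L2]=82
12. P0: store L3 := 79  bus=[BusRdX,Flush]  L3: P0=M P1=I P2=I  mem[L3]=53
13. P2: load  L4  bus=[-]  L4: P0=I P1=I P2=M  mem[L4]=23
14. P2: store L1 := 17  bus=[BusRdX,Flush]  L1: P0=I P1=I P2=M  mem[L1]=2
15. P0: load  L2  bus=[-]  L2: P0=S P1=S P2=I  mem[L2]=82
16. P0: load  L4  bus=[BusRd,Flush]  L4: P0=S P1=I P2=S  mem[L4]=32
17. P0: load  L4  bus=[-]  L4: P0=S P1=I P2=S  mem[L4]=32
18. P0: store L4 := 76  bus=[BusRdX]  L4: P0=M P1=I P2=I  mem[L4]=32
19. P2: load  L4  bus=[BusRd,Flush]  L4: P0=S P1=I P2=S  mem[L4]=76
20. P0: load  L1  bus=[BusRd,Flush]  L1: P0=S P1=I P2=S  mem[L1]=17
21. P0: store L3 := 76  bus=[-]  L3: P0=M P1=I P2=I  mem[L3]=53
22. P1: store L1 := 5  bus=[BusRdX]  L1: P0=I P1=M P2=I  mem[L1]=17
23. P0: store L2 := 52  bus=[BusRdX]  L2: P0=M P1=I P2=I  mem[L2]=82
24. P2: load  L3  bus=[BusRd,Flush]  L3: P0=S P1=I P2=S  mem[L3]=76
25. P1: store L2 := 4  bus=[BusRdX,Flush]  L2: P0=I P1=M P2=I  mem[L2]=52
26. P1: store L3 := 97  bus=[BusRdX]  L3: P0=I P1=M P2=I  mem[L3]=76
27. P0: store L2 := 41  bus=[BusRdX,Flush]  L2: P0=M P1=I P2=I  mem[L2]=4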